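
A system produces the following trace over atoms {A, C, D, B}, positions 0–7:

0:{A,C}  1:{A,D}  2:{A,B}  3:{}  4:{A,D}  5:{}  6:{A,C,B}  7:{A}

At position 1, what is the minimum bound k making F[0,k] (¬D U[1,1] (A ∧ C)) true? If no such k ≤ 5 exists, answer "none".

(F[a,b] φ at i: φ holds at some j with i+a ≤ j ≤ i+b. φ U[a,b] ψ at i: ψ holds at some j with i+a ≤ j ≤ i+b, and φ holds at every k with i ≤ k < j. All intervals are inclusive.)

4

Scan j = 1,2,… for (¬D U[1,1] (A ∧ C)):
  j=1: fails
  j=2: fails
  j=3: fails
  j=4: fails
  j=5: holds
First hit at j=5, so smallest k = 5-1 = 4.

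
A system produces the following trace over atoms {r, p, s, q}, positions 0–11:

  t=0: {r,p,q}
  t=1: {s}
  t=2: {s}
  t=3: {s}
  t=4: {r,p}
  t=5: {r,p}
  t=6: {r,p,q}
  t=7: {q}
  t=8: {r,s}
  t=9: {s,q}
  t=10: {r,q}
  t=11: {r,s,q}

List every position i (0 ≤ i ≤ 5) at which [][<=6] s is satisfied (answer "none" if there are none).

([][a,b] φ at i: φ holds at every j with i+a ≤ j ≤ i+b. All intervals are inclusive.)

none

Evaluate at each i in [0,5]:
  i=0: ✗ (fails at j=0)
  i=1: ✗ (fails at j=4)
  i=2: ✗ (fails at j=4)
  i=3: ✗ (fails at j=4)
  i=4: ✗ (fails at j=4)
  i=5: ✗ (fails at j=5)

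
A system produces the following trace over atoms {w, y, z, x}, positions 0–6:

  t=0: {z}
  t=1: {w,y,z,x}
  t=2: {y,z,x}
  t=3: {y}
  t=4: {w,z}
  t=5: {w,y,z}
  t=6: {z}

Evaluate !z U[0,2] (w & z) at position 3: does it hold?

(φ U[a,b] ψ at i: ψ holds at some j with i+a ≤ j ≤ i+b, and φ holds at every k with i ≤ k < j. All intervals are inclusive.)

Holds

Need some j in [3,5] with (w & z), and !z at every k in [3,j-1].
  j=3: (w & z) false.
  j=4: (w & z) holds; !z holds at every k in [3,3] → satisfied.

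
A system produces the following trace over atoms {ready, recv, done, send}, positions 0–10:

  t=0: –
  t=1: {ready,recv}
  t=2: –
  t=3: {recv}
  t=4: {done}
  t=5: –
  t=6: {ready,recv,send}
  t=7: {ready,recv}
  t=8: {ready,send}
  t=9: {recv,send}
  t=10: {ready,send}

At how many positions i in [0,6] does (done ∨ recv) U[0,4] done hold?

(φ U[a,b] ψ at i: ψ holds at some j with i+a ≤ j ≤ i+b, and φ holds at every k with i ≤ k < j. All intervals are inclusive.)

2

Evaluate at each i in [0,6]:
  i=0: ✗ (lhs fails at k=0 before rhs at j=4)
  i=1: ✗ (lhs fails at k=2 before rhs at j=4)
  i=2: ✗ (lhs fails at k=2 before rhs at j=4)
  i=3: ✓ (rhs at j=4; lhs holds on [3,3])
  i=4: ✓ (rhs at j=4)
  i=5: ✗ (no rhs in [5,9])
  i=6: ✗ (no rhs in [6,10])
Positions where it holds: {3, 4} → 2.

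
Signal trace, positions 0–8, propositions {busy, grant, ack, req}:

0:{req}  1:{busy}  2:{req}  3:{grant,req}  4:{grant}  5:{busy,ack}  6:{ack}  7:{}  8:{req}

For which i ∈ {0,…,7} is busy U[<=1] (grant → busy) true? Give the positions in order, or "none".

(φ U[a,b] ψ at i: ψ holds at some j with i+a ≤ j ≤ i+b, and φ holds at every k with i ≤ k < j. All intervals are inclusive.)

Evaluate at each i in [0,7]:
  i=0: ✓ (rhs at j=0)
  i=1: ✓ (rhs at j=1)
  i=2: ✓ (rhs at j=2)
  i=3: ✗ (no rhs in [3,4])
  i=4: ✗ (lhs fails at k=4 before rhs at j=5)
  i=5: ✓ (rhs at j=5)
  i=6: ✓ (rhs at j=6)
  i=7: ✓ (rhs at j=7)

0, 1, 2, 5, 6, 7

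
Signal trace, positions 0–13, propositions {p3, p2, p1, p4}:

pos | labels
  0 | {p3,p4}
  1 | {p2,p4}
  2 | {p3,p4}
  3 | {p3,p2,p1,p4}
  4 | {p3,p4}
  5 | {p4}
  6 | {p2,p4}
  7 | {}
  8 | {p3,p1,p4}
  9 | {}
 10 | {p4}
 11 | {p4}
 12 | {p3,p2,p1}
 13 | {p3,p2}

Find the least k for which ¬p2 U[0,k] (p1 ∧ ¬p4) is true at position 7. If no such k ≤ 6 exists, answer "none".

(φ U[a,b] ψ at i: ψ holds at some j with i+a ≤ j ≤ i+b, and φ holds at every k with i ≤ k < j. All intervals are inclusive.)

5

Need earliest j ≥ 7 with (p1 ∧ ¬p4), and ¬p2 at every k in [7,j-1].
  j=7: rhs fails.
  j=8: rhs fails.
  j=9: rhs fails.
  j=10: rhs fails.
  j=11: rhs fails.
  j=12: rhs holds; lhs holds on [7,11]. k = 5.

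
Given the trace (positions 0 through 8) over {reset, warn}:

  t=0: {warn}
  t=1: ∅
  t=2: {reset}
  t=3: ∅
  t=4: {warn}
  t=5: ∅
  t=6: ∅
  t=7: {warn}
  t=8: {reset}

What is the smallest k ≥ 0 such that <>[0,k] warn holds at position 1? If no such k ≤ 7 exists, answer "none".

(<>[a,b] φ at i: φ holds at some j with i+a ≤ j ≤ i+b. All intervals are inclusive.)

3

Scan j = 1,2,… for warn:
  j=1: fails
  j=2: fails
  j=3: fails
  j=4: holds
First hit at j=4, so smallest k = 4-1 = 3.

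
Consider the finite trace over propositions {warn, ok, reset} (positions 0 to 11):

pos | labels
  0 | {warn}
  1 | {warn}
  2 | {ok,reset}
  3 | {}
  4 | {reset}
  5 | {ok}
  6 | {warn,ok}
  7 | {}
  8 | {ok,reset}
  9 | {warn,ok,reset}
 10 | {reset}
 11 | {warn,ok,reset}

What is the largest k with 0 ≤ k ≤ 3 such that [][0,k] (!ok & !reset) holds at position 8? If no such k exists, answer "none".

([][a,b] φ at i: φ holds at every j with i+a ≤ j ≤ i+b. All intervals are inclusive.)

none

(!ok & !reset) must hold from j=8 onward; find where it first fails.
  j=8: fails → no k works.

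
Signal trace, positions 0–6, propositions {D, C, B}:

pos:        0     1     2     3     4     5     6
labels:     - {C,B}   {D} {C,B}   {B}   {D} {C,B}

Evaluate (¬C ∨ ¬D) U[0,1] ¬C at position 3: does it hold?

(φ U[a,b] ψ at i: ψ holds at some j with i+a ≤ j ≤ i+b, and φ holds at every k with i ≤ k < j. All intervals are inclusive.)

Yes

Need some j in [3,4] with ¬C, and (¬C ∨ ¬D) at every k in [3,j-1].
  j=3: ¬C false.
  j=4: ¬C holds; (¬C ∨ ¬D) holds at every k in [3,3] → satisfied.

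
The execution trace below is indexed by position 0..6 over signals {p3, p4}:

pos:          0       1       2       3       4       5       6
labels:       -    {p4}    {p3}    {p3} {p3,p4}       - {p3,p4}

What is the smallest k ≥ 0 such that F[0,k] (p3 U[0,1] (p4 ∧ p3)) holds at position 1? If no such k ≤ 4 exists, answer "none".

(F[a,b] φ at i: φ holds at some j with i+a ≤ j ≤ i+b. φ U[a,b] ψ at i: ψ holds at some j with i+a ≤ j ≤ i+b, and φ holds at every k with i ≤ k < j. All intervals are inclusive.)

2

Scan j = 1,2,… for (p3 U[0,1] (p4 ∧ p3)):
  j=1: fails
  j=2: fails
  j=3: holds
First hit at j=3, so smallest k = 3-1 = 2.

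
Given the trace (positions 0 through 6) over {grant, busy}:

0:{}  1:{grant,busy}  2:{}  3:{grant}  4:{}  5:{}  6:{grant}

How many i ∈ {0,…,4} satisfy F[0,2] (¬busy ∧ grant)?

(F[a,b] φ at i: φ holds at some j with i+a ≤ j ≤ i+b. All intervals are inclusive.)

Evaluate at each i in [0,4]:
  i=0: ✗ (none in [0,2])
  i=1: ✓ (witness j=3)
  i=2: ✓ (witness j=3)
  i=3: ✓ (witness j=3)
  i=4: ✓ (witness j=6)
Positions where it holds: {1, 2, 3, 4} → 4.

4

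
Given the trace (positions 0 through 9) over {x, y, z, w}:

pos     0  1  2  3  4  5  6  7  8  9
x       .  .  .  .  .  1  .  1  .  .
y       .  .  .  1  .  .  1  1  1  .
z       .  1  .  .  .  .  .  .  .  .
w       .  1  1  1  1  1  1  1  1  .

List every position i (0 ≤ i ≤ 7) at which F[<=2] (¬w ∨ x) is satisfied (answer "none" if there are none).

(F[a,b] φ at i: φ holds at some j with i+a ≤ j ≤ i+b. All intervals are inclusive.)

0, 3, 4, 5, 6, 7

Evaluate at each i in [0,7]:
  i=0: ✓ (witness j=0)
  i=1: ✗ (none in [1,3])
  i=2: ✗ (none in [2,4])
  i=3: ✓ (witness j=5)
  i=4: ✓ (witness j=5)
  i=5: ✓ (witness j=5)
  i=6: ✓ (witness j=7)
  i=7: ✓ (witness j=7)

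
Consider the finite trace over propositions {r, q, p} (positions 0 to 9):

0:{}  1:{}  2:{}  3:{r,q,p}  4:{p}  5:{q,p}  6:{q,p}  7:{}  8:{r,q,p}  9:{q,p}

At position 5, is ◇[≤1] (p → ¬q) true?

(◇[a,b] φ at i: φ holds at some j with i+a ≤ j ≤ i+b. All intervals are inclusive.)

False

Check (p → ¬q) at each j in [5,6]:
  j=5: false
  j=6: false
No position in the window satisfies it → formula fails.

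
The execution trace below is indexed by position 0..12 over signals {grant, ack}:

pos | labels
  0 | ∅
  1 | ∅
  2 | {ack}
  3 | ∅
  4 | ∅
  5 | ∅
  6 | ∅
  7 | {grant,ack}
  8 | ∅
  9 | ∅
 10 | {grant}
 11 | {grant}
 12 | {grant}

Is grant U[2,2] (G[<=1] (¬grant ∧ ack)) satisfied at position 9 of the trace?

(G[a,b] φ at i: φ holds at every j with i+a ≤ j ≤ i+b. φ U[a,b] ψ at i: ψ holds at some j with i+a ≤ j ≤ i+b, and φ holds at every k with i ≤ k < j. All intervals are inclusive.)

No

Need some j in [11,11] with G[<=1] (¬grant ∧ ack), and grant at every k in [9,j-1].
  j=11: G[<=1] (¬grant ∧ ack) — fails at 11.
No j in the window works → until fails.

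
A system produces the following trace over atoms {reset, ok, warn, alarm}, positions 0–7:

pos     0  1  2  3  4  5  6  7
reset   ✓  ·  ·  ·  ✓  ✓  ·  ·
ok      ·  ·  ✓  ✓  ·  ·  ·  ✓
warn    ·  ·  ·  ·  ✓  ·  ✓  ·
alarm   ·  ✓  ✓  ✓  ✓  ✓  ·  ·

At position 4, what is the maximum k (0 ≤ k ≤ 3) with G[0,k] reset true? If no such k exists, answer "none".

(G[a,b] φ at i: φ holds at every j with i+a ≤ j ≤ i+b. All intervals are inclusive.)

1

reset must hold from j=4 onward; find where it first fails.
  j=4: holds
  j=5: holds
  j=6: fails
Holds on [4,5], so largest k = 1.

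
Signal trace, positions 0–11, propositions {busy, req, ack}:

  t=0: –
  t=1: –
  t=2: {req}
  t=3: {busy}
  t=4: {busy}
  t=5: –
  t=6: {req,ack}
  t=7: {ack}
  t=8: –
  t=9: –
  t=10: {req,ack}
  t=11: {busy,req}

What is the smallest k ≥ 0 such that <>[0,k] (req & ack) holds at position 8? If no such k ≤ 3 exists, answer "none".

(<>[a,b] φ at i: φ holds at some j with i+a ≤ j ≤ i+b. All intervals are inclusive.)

Scan j = 8,9,… for (req & ack):
  j=8: fails
  j=9: fails
  j=10: holds
First hit at j=10, so smallest k = 10-8 = 2.

2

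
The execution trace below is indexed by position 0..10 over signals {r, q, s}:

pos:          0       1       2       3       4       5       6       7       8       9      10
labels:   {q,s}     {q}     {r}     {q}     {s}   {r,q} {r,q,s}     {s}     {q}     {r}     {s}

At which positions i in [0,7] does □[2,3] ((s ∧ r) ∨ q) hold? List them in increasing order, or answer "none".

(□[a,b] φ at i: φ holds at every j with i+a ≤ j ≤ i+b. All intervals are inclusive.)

3

Evaluate at each i in [0,7]:
  i=0: ✗ (fails at j=2)
  i=1: ✗ (fails at j=4)
  i=2: ✗ (fails at j=4)
  i=3: ✓ (all of [5,6])
  i=4: ✗ (fails at j=7)
  i=5: ✗ (fails at j=7)
  i=6: ✗ (fails at j=9)
  i=7: ✗ (fails at j=9)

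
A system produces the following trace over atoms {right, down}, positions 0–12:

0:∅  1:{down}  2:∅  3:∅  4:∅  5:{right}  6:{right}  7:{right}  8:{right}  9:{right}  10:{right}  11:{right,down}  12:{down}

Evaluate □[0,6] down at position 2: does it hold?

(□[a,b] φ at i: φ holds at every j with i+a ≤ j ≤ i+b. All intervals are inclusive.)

Check down at every j in [2,8]:
  j=2: false
  j=3: false
  j=4: false
  j=5: false
  j=6: false
  j=7: false
  j=8: false
Fails at j=2 → formula fails.

Does not hold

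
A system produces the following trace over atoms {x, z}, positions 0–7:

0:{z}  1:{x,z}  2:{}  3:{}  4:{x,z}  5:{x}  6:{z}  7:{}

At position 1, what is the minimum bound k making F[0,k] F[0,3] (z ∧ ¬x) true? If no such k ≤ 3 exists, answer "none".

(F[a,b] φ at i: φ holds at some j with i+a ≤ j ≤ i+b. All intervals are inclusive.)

2

Scan j = 1,2,… for F[0,3] (z ∧ ¬x):
  j=1: fails
  j=2: fails
  j=3: holds
First hit at j=3, so smallest k = 3-1 = 2.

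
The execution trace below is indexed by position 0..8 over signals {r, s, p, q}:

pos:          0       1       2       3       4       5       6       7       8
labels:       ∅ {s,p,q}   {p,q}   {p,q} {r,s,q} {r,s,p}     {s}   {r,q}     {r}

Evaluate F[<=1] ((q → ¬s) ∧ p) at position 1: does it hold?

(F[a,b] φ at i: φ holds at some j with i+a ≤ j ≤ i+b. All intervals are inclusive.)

Check ((q → ¬s) ∧ p) at each j in [1,2]:
  j=1: false
  j=2: true
Found at j=2 → formula holds.

Holds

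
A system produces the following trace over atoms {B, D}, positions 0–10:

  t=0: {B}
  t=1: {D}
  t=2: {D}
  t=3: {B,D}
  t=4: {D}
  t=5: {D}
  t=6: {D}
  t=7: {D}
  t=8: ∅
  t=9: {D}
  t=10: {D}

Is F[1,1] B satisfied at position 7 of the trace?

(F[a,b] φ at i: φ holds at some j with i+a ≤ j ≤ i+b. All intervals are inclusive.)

Check B at each j in [8,8]:
  j=8: false
No position in the window satisfies it → formula fails.

False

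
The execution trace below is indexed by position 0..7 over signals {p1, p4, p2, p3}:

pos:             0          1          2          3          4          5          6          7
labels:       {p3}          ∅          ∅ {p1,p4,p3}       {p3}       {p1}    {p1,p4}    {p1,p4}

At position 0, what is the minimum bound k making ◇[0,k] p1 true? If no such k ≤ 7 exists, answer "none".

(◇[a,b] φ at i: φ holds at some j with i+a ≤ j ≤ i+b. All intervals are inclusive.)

Scan j = 0,1,… for p1:
  j=0: fails
  j=1: fails
  j=2: fails
  j=3: holds
First hit at j=3, so smallest k = 3-0 = 3.

3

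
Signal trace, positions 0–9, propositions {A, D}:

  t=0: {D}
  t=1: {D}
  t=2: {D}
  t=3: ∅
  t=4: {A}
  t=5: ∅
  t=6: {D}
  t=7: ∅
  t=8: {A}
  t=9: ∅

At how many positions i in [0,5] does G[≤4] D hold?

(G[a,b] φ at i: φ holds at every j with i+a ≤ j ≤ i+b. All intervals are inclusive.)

Evaluate at each i in [0,5]:
  i=0: ✗ (fails at j=3)
  i=1: ✗ (fails at j=3)
  i=2: ✗ (fails at j=3)
  i=3: ✗ (fails at j=3)
  i=4: ✗ (fails at j=4)
  i=5: ✗ (fails at j=5)
Positions where it holds: {} → 0.

0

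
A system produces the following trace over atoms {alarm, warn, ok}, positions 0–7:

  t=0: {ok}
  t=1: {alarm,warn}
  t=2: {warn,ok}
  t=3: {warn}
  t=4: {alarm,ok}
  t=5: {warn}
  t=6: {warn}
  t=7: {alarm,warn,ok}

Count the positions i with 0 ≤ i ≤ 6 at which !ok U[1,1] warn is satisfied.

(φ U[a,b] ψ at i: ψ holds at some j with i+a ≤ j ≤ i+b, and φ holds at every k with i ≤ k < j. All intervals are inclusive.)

Evaluate at each i in [0,6]:
  i=0: ✗ (lhs fails at k=0 before rhs at j=1)
  i=1: ✓ (rhs at j=2; lhs holds on [1,1])
  i=2: ✗ (lhs fails at k=2 before rhs at j=3)
  i=3: ✗ (no rhs in [4,4])
  i=4: ✗ (lhs fails at k=4 before rhs at j=5)
  i=5: ✓ (rhs at j=6; lhs holds on [5,5])
  i=6: ✓ (rhs at j=7; lhs holds on [6,6])
Positions where it holds: {1, 5, 6} → 3.

3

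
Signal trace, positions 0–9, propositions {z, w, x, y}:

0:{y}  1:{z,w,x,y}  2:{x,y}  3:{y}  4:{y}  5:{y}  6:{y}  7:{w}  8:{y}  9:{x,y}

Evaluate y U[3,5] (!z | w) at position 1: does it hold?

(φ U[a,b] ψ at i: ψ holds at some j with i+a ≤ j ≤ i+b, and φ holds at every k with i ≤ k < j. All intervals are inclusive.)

True

Need some j in [4,6] with (!z | w), and y at every k in [1,j-1].
  j=4: (!z | w) holds; y holds at every k in [1,3] → satisfied.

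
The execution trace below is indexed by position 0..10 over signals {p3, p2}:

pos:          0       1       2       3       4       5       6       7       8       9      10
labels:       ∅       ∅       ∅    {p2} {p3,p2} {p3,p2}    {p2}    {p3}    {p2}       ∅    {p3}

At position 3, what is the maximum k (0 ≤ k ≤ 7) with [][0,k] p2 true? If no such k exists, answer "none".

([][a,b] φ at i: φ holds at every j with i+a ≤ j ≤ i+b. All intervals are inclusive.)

3

p2 must hold from j=3 onward; find where it first fails.
  j=3: holds
  j=4: holds
  j=5: holds
  j=6: holds
  j=7: fails
Holds on [3,6], so largest k = 3.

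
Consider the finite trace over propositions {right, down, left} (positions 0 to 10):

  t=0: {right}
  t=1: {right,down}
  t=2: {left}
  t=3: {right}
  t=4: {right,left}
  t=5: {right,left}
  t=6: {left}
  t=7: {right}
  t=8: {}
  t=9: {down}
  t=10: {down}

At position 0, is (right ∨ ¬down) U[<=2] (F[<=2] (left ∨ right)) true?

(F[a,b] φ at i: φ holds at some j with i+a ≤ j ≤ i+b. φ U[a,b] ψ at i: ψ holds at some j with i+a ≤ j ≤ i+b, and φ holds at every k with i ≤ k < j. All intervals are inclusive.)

Need some j in [0,2] with F[<=2] (left ∨ right), and (right ∨ ¬down) at every k in [0,j-1].
  j=0: F[<=2] (left ∨ right) holds; no prefix to check → satisfied.

Yes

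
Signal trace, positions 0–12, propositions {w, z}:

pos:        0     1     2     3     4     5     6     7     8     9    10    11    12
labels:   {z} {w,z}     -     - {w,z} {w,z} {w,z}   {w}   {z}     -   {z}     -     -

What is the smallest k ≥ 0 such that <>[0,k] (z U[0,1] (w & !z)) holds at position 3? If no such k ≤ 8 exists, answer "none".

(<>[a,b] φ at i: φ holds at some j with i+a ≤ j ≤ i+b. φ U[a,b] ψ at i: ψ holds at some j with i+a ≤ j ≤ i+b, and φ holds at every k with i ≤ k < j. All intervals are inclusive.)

Scan j = 3,4,… for (z U[0,1] (w & !z)):
  j=3: fails
  j=4: fails
  j=5: fails
  j=6: holds
First hit at j=6, so smallest k = 6-3 = 3.

3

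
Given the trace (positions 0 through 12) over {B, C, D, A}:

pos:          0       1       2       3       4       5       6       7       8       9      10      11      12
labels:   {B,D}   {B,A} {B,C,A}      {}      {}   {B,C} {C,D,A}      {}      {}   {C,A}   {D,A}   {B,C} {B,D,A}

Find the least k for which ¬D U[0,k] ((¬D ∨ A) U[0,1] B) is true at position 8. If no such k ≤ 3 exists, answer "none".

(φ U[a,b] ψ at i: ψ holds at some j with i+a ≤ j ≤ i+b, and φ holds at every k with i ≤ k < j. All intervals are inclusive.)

2

Need earliest j ≥ 8 with ((¬D ∨ A) U[0,1] B), and ¬D at every k in [8,j-1].
  j=8: rhs fails.
  j=9: rhs fails.
  j=10: rhs holds; lhs holds on [8,9]. k = 2.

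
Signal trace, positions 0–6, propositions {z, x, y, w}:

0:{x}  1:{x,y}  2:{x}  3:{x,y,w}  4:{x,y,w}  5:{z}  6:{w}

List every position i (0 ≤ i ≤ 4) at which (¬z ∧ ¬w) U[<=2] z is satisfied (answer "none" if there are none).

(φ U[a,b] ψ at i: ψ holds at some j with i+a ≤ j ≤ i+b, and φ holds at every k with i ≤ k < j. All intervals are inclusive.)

Evaluate at each i in [0,4]:
  i=0: ✗ (no rhs in [0,2])
  i=1: ✗ (no rhs in [1,3])
  i=2: ✗ (no rhs in [2,4])
  i=3: ✗ (lhs fails at k=3 before rhs at j=5)
  i=4: ✗ (lhs fails at k=4 before rhs at j=5)

none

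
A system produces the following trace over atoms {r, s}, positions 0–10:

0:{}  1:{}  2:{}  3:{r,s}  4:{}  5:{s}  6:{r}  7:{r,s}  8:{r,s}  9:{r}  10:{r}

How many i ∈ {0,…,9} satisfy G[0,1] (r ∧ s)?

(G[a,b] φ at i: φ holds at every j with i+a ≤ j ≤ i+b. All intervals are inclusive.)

1

Evaluate at each i in [0,9]:
  i=0: ✗ (fails at j=0)
  i=1: ✗ (fails at j=1)
  i=2: ✗ (fails at j=2)
  i=3: ✗ (fails at j=4)
  i=4: ✗ (fails at j=4)
  i=5: ✗ (fails at j=5)
  i=6: ✗ (fails at j=6)
  i=7: ✓ (all of [7,8])
  i=8: ✗ (fails at j=9)
  i=9: ✗ (fails at j=9)
Positions where it holds: {7} → 1.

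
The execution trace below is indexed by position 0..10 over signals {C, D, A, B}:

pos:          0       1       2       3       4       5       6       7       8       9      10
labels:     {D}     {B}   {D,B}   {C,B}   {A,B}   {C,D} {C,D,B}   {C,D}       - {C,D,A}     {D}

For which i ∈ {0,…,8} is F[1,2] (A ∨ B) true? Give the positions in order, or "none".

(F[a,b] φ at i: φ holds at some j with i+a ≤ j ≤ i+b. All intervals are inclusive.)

Evaluate at each i in [0,8]:
  i=0: ✓ (witness j=1)
  i=1: ✓ (witness j=2)
  i=2: ✓ (witness j=3)
  i=3: ✓ (witness j=4)
  i=4: ✓ (witness j=6)
  i=5: ✓ (witness j=6)
  i=6: ✗ (none in [7,8])
  i=7: ✓ (witness j=9)
  i=8: ✓ (witness j=9)

0, 1, 2, 3, 4, 5, 7, 8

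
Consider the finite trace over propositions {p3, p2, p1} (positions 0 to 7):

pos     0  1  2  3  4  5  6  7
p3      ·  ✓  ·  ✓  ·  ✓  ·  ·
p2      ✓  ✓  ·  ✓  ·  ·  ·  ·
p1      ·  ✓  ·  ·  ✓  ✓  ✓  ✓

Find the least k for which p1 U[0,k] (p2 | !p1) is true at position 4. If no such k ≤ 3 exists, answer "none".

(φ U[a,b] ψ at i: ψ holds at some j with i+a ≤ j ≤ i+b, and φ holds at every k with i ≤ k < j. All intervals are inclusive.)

Need earliest j ≥ 4 with (p2 | !p1), and p1 at every k in [4,j-1].
  j=4: rhs fails.
  j=5: rhs fails.
  j=6: rhs fails.
  j=7: rhs fails.
No witness within the range → none.

none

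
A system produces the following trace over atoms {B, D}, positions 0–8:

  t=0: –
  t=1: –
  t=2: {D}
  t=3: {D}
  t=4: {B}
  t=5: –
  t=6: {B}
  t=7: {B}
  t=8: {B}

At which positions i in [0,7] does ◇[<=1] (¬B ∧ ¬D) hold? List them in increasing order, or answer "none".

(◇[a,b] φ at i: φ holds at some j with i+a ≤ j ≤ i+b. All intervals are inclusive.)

0, 1, 4, 5

Evaluate at each i in [0,7]:
  i=0: ✓ (witness j=0)
  i=1: ✓ (witness j=1)
  i=2: ✗ (none in [2,3])
  i=3: ✗ (none in [3,4])
  i=4: ✓ (witness j=5)
  i=5: ✓ (witness j=5)
  i=6: ✗ (none in [6,7])
  i=7: ✗ (none in [7,8])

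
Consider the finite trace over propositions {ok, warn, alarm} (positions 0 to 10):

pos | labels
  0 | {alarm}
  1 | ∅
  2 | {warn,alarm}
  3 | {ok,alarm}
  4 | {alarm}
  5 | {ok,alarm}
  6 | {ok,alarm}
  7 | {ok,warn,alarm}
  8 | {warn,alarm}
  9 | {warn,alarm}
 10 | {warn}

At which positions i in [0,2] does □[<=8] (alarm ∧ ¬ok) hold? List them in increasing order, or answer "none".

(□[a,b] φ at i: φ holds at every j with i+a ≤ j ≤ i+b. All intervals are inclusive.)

Evaluate at each i in [0,2]:
  i=0: ✗ (fails at j=1)
  i=1: ✗ (fails at j=1)
  i=2: ✗ (fails at j=3)

none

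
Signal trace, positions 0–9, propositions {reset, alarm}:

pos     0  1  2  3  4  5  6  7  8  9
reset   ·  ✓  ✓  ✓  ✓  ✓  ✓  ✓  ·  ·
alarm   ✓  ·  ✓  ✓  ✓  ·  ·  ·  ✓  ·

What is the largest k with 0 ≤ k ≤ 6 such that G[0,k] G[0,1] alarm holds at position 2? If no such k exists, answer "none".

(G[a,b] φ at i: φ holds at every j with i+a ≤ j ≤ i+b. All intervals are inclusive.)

G[0,1] alarm must hold from j=2 onward; find where it first fails.
  j=2: holds
  j=3: holds
  j=4: fails
Holds on [2,3], so largest k = 1.

1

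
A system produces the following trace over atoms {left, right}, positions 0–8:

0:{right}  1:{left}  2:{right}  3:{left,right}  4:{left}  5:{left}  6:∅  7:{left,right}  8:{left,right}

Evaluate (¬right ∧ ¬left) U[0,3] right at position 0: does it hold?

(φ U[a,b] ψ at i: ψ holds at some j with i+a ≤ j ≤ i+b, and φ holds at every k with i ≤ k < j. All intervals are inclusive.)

Yes

Need some j in [0,3] with right, and (¬right ∧ ¬left) at every k in [0,j-1].
  j=0: right holds; no prefix to check → satisfied.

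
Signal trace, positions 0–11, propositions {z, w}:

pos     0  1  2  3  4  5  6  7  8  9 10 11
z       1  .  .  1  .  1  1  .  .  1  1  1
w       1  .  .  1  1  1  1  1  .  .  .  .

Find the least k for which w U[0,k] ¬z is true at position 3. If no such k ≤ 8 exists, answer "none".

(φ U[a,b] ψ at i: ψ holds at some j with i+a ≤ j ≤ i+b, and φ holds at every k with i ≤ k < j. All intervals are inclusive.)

1

Need earliest j ≥ 3 with ¬z, and w at every k in [3,j-1].
  j=3: rhs fails.
  j=4: rhs holds; lhs holds on [3,3]. k = 1.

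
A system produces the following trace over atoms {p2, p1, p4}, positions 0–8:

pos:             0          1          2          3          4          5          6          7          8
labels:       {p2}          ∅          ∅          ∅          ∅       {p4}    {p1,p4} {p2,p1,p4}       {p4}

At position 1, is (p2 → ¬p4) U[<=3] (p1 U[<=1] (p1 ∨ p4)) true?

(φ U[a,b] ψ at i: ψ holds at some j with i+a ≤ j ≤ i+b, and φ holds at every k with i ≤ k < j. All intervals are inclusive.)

False

Need some j in [1,4] with (p1 U[<=1] (p1 ∨ p4)), and (p2 → ¬p4) at every k in [1,j-1].
  j=1: (p1 U[<=1] (p1 ∨ p4)) — fails.
  j=2: (p1 U[<=1] (p1 ∨ p4)) — fails.
  j=3: (p1 U[<=1] (p1 ∨ p4)) — fails.
  j=4: (p1 U[<=1] (p1 ∨ p4)) — fails.
No j in the window works → until fails.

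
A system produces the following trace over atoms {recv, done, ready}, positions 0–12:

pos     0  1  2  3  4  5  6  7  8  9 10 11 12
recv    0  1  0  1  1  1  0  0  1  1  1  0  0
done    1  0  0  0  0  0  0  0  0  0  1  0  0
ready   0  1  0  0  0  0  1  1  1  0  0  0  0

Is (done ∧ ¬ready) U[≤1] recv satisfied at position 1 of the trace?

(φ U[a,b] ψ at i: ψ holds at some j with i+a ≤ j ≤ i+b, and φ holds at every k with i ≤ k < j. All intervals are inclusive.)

Yes

Need some j in [1,2] with recv, and (done ∧ ¬ready) at every k in [1,j-1].
  j=1: recv holds; no prefix to check → satisfied.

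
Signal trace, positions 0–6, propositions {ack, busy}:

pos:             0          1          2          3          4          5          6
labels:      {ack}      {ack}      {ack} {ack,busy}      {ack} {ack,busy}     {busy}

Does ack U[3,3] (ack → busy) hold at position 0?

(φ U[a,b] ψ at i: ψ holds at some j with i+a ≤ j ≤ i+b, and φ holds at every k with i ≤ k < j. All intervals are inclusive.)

Need some j in [3,3] with (ack → busy), and ack at every k in [0,j-1].
  j=3: (ack → busy) holds; ack holds at every k in [0,2] → satisfied.

True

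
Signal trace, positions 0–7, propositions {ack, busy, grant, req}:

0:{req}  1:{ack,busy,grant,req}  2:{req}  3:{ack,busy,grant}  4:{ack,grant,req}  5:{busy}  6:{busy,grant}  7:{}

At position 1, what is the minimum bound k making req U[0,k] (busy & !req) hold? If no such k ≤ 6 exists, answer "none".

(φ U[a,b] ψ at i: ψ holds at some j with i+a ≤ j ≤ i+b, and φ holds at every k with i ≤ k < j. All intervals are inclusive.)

2

Need earliest j ≥ 1 with (busy & !req), and req at every k in [1,j-1].
  j=1: rhs fails.
  j=2: rhs fails.
  j=3: rhs holds; lhs holds on [1,2]. k = 2.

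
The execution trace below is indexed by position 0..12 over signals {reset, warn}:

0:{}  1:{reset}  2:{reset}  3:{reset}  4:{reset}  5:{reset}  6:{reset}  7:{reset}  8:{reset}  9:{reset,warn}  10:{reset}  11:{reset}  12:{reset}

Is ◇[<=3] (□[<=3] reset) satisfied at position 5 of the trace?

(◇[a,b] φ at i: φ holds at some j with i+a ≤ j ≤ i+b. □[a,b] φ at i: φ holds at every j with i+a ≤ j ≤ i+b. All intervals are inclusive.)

Check □[<=3] reset at each j in [5,8]:
  j=5: holds on [5,8]
  j=6: holds on [6,9]
  j=7: holds on [7,10]
  j=8: holds on [8,11]
Found at j=5 → formula holds.

Yes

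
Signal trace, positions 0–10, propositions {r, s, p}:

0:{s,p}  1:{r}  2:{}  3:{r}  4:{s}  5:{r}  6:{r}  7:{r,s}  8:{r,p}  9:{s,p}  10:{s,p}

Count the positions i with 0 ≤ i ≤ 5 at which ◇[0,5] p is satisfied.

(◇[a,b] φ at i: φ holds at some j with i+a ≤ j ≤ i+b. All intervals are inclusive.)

4

Evaluate at each i in [0,5]:
  i=0: ✓ (witness j=0)
  i=1: ✗ (none in [1,6])
  i=2: ✗ (none in [2,7])
  i=3: ✓ (witness j=8)
  i=4: ✓ (witness j=8)
  i=5: ✓ (witness j=8)
Positions where it holds: {0, 3, 4, 5} → 4.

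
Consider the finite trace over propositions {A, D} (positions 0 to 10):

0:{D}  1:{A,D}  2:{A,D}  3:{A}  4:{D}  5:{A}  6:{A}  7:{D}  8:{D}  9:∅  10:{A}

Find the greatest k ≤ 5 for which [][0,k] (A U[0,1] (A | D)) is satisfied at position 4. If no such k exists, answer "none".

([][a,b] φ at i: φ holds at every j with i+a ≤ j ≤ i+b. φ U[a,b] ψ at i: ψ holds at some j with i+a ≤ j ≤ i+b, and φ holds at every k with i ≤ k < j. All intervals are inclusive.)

4

(A U[0,1] (A | D)) must hold from j=4 onward; find where it first fails.
  j=4: holds
  j=5: holds
  j=6: holds
  j=7: holds
  j=8: holds
  j=9: fails
Holds on [4,8], so largest k = 4.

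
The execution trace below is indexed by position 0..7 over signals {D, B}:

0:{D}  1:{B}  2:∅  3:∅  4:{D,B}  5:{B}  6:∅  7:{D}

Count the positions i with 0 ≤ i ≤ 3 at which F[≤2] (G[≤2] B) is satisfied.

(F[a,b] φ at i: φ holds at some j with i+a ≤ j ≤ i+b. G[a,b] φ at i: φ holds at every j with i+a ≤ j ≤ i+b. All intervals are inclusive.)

0

Evaluate at each i in [0,3]:
  i=0: ✗ (none in [0,2])
  i=1: ✗ (none in [1,3])
  i=2: ✗ (none in [2,4])
  i=3: ✗ (none in [3,5])
Positions where it holds: {} → 0.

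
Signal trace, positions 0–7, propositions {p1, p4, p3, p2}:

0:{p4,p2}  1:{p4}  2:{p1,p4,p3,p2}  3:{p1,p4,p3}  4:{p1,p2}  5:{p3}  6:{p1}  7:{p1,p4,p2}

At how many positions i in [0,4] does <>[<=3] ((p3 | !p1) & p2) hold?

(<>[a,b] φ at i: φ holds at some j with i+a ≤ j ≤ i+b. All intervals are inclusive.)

Evaluate at each i in [0,4]:
  i=0: ✓ (witness j=0)
  i=1: ✓ (witness j=2)
  i=2: ✓ (witness j=2)
  i=3: ✗ (none in [3,6])
  i=4: ✗ (none in [4,7])
Positions where it holds: {0, 1, 2} → 3.

3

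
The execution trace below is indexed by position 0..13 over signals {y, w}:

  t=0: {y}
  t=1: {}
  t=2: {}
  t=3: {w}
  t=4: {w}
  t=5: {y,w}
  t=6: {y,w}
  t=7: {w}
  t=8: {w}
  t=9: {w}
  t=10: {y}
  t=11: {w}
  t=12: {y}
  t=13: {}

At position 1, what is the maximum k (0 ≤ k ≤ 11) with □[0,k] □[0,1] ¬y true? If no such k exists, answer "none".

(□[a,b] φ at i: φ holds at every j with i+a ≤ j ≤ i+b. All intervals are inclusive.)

□[0,1] ¬y must hold from j=1 onward; find where it first fails.
  j=1: holds
  j=2: holds
  j=3: holds
  j=4: fails
Holds on [1,3], so largest k = 2.

2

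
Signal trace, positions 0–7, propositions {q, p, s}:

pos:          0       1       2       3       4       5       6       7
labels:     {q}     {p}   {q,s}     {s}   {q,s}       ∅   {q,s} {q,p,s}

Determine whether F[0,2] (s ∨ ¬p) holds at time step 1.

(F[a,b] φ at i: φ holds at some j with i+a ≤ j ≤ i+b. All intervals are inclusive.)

True

Check (s ∨ ¬p) at each j in [1,3]:
  j=1: false
  j=2: true
  j=3: true
Found at j=2 → formula holds.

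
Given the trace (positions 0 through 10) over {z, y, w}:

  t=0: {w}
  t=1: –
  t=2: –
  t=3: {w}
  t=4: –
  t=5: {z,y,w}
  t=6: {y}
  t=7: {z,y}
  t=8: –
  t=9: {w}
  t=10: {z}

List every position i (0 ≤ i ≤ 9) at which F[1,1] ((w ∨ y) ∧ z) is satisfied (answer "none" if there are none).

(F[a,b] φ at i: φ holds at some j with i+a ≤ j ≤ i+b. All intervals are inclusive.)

4, 6

Evaluate at each i in [0,9]:
  i=0: ✗ (none in [1,1])
  i=1: ✗ (none in [2,2])
  i=2: ✗ (none in [3,3])
  i=3: ✗ (none in [4,4])
  i=4: ✓ (witness j=5)
  i=5: ✗ (none in [6,6])
  i=6: ✓ (witness j=7)
  i=7: ✗ (none in [8,8])
  i=8: ✗ (none in [9,9])
  i=9: ✗ (none in [10,10])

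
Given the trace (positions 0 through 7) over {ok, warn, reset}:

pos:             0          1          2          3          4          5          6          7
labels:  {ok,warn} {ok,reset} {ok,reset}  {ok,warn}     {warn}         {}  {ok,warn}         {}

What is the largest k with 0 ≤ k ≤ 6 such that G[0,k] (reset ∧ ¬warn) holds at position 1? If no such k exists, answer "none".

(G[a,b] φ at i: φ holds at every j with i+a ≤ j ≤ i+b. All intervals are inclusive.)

1

(reset ∧ ¬warn) must hold from j=1 onward; find where it first fails.
  j=1: holds
  j=2: holds
  j=3: fails
Holds on [1,2], so largest k = 1.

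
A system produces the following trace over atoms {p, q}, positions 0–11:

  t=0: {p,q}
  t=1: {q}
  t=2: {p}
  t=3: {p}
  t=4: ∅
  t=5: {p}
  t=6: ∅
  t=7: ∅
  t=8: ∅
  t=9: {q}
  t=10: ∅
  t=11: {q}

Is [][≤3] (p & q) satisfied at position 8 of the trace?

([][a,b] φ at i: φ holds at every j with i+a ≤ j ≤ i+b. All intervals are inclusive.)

Check (p & q) at every j in [8,11]:
  j=8: false
  j=9: false
  j=10: false
  j=11: false
Fails at j=8 → formula fails.

No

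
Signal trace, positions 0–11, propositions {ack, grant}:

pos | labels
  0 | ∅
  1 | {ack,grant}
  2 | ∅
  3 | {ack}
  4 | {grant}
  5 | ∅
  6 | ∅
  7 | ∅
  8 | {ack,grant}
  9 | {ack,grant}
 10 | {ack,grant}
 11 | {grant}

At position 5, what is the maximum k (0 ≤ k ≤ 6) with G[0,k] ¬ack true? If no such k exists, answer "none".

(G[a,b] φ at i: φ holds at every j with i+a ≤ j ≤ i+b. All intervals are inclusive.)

2

¬ack must hold from j=5 onward; find where it first fails.
  j=5: holds
  j=6: holds
  j=7: holds
  j=8: fails
Holds on [5,7], so largest k = 2.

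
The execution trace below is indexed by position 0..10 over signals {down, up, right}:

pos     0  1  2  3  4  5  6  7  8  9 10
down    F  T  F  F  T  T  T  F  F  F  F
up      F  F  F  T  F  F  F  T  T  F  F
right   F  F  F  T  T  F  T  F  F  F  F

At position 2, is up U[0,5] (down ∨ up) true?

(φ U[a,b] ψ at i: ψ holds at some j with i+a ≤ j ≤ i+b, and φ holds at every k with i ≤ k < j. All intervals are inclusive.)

Does not hold

Need some j in [2,7] with (down ∨ up), and up at every k in [2,j-1].
  j=2: (down ∨ up) false.
  j=3: (down ∨ up) holds, but up fails at k=2 → not this j.
  j=4: (down ∨ up) holds, but up fails at k=2 → not this j.
  j=5: (down ∨ up) holds, but up fails at k=2 → not this j.
  j=6: (down ∨ up) holds, but up fails at k=2 → not this j.
  j=7: (down ∨ up) holds, but up fails at k=2 → not this j.
No j in the window works → until fails.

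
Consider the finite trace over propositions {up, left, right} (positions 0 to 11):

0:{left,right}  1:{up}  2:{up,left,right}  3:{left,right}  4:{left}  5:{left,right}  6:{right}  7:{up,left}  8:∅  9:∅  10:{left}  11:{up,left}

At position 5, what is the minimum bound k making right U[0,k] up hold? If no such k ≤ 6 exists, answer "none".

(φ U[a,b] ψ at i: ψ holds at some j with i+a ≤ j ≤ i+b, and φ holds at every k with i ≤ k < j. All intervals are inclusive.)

Need earliest j ≥ 5 with up, and right at every k in [5,j-1].
  j=5: rhs fails.
  j=6: rhs fails.
  j=7: rhs holds; lhs holds on [5,6]. k = 2.

2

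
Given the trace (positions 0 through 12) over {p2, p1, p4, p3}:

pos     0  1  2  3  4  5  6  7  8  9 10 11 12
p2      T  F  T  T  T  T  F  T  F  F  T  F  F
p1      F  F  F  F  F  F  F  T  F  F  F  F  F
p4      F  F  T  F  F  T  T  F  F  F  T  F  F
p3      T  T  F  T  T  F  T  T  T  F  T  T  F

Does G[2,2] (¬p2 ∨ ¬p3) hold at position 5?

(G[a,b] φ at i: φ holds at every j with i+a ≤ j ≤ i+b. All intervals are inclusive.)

Check (¬p2 ∨ ¬p3) at every j in [7,7]:
  j=7: false
Fails at j=7 → formula fails.

False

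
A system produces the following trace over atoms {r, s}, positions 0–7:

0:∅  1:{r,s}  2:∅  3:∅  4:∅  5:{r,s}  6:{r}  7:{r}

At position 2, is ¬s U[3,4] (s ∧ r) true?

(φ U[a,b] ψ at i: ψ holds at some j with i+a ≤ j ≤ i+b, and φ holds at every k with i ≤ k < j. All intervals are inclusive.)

Need some j in [5,6] with (s ∧ r), and ¬s at every k in [2,j-1].
  j=5: (s ∧ r) holds; ¬s holds at every k in [2,4] → satisfied.

Holds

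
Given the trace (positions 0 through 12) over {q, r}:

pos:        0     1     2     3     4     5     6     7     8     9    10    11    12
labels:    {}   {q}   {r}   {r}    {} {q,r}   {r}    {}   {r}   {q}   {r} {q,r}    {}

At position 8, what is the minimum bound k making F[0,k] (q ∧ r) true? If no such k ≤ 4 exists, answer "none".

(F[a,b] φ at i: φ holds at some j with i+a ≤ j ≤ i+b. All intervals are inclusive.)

3

Scan j = 8,9,… for (q ∧ r):
  j=8: fails
  j=9: fails
  j=10: fails
  j=11: holds
First hit at j=11, so smallest k = 11-8 = 3.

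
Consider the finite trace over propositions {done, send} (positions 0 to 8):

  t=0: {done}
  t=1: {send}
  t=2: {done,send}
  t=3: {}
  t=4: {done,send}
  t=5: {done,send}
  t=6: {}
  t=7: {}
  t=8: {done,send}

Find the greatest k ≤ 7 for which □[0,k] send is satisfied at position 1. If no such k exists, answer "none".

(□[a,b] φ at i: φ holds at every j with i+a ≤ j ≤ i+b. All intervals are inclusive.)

1

send must hold from j=1 onward; find where it first fails.
  j=1: holds
  j=2: holds
  j=3: fails
Holds on [1,2], so largest k = 1.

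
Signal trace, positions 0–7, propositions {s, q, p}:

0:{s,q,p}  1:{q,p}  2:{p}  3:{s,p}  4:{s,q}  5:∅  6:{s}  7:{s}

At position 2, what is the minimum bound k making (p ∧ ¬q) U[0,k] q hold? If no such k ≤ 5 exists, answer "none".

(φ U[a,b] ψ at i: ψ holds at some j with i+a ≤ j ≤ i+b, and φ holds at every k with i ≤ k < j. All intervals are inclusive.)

2

Need earliest j ≥ 2 with q, and (p ∧ ¬q) at every k in [2,j-1].
  j=2: rhs fails.
  j=3: rhs fails.
  j=4: rhs holds; lhs holds on [2,3]. k = 2.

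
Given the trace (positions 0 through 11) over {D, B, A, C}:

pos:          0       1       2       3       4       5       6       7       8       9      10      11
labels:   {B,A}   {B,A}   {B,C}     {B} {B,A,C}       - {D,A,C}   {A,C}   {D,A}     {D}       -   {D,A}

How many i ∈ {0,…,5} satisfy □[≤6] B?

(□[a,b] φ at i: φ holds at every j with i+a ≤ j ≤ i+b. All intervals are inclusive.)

Evaluate at each i in [0,5]:
  i=0: ✗ (fails at j=5)
  i=1: ✗ (fails at j=5)
  i=2: ✗ (fails at j=5)
  i=3: ✗ (fails at j=5)
  i=4: ✗ (fails at j=5)
  i=5: ✗ (fails at j=5)
Positions where it holds: {} → 0.

0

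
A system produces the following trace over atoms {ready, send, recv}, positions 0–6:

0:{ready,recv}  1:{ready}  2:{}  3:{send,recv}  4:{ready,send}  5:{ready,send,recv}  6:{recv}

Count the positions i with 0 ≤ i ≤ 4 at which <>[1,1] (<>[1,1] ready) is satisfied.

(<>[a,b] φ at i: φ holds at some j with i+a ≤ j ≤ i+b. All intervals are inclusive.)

Evaluate at each i in [0,4]:
  i=0: ✗ (none in [1,1])
  i=1: ✗ (none in [2,2])
  i=2: ✓ (witness j=3)
  i=3: ✓ (witness j=4)
  i=4: ✗ (none in [5,5])
Positions where it holds: {2, 3} → 2.

2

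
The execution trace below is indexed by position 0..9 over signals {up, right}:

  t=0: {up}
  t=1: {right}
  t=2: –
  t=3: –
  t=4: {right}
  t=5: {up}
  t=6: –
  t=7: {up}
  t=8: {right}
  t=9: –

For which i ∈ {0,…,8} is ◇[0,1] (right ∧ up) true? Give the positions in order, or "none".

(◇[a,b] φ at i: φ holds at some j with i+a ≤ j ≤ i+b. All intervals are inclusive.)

Evaluate at each i in [0,8]:
  i=0: ✗ (none in [0,1])
  i=1: ✗ (none in [1,2])
  i=2: ✗ (none in [2,3])
  i=3: ✗ (none in [3,4])
  i=4: ✗ (none in [4,5])
  i=5: ✗ (none in [5,6])
  i=6: ✗ (none in [6,7])
  i=7: ✗ (none in [7,8])
  i=8: ✗ (none in [8,9])

none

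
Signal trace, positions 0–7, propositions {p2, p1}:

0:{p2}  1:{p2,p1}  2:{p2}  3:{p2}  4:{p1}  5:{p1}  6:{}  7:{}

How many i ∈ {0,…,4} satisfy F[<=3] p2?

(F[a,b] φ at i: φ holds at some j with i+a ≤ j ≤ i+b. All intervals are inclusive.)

4

Evaluate at each i in [0,4]:
  i=0: ✓ (witness j=0)
  i=1: ✓ (witness j=1)
  i=2: ✓ (witness j=2)
  i=3: ✓ (witness j=3)
  i=4: ✗ (none in [4,7])
Positions where it holds: {0, 1, 2, 3} → 4.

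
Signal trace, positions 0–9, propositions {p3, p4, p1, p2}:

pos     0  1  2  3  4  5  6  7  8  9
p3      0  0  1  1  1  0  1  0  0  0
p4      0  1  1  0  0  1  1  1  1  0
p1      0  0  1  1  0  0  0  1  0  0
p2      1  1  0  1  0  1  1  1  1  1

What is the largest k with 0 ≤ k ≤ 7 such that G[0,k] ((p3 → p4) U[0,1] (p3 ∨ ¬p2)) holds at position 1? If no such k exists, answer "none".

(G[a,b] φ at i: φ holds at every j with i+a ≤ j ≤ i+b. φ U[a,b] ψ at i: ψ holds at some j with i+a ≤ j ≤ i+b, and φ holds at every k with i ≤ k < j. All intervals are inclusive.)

((p3 → p4) U[0,1] (p3 ∨ ¬p2)) must hold from j=1 onward; find where it first fails.
  j=1: holds
  j=2: holds
  j=3: holds
  j=4: holds
  j=5: holds
  j=6: holds
  j=7: fails
Holds on [1,6], so largest k = 5.

5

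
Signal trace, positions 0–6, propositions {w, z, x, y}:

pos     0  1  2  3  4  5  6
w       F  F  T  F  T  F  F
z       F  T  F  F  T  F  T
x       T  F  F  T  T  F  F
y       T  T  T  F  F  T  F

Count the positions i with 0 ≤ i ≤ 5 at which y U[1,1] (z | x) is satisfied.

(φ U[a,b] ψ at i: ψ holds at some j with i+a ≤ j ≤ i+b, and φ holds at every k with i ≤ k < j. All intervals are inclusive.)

3

Evaluate at each i in [0,5]:
  i=0: ✓ (rhs at j=1; lhs holds on [0,0])
  i=1: ✗ (no rhs in [2,2])
  i=2: ✓ (rhs at j=3; lhs holds on [2,2])
  i=3: ✗ (lhs fails at k=3 before rhs at j=4)
  i=4: ✗ (no rhs in [5,5])
  i=5: ✓ (rhs at j=6; lhs holds on [5,5])
Positions where it holds: {0, 2, 5} → 3.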